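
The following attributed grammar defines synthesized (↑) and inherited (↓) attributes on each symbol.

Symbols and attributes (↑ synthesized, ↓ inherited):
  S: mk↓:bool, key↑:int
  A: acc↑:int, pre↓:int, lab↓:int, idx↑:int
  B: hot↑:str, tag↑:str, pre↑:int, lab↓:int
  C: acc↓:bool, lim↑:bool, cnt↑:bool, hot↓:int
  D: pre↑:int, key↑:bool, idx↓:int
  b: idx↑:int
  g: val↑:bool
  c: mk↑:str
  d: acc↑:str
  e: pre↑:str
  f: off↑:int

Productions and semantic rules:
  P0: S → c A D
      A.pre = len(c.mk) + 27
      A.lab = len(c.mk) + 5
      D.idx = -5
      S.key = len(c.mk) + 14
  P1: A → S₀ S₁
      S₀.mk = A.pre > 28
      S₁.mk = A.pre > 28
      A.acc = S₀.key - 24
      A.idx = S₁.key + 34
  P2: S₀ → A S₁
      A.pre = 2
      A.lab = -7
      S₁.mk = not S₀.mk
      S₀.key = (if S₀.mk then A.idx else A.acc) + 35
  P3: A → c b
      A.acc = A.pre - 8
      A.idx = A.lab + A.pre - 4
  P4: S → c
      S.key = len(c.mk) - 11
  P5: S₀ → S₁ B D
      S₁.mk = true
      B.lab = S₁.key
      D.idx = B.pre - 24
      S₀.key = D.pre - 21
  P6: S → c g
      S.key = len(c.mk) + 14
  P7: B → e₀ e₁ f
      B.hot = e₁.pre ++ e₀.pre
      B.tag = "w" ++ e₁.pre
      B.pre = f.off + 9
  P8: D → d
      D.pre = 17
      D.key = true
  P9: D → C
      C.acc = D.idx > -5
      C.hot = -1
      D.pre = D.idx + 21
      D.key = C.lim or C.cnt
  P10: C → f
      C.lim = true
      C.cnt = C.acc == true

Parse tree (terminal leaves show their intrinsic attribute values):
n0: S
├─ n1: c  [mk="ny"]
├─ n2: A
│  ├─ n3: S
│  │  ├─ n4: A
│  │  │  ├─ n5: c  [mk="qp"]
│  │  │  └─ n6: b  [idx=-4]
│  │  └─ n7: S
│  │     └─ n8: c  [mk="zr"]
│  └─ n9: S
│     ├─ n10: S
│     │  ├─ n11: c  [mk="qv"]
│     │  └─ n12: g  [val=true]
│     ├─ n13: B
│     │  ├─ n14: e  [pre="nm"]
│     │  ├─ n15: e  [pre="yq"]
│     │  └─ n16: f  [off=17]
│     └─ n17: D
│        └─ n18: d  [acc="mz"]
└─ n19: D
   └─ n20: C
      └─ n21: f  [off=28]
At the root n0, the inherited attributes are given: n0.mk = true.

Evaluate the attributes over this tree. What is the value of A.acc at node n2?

1. n0.mk = true  [given at root]
2. n1.mk = "ny"  [terminal]
3. n2.pre = 29  [len(c.mk) + 27]
4. n2.lab = 7  [len(c.mk) + 5]
5. n3.mk = true  [A.pre > 28]
6. n4.pre = 2  [2]
7. n4.lab = -7  [-7]
8. n5.mk = "qp"  [terminal]
9. n6.idx = -4  [terminal]
10. n4.acc = -6  [A.pre - 8]
11. n4.idx = -9  [A.lab + A.pre - 4]
12. n7.mk = false  [not S₀.mk]
13. n8.mk = "zr"  [terminal]
14. n7.key = -9  [len(c.mk) - 11]
15. n3.key = 26  [(if S₀.mk then A.idx else A.acc) + 35]
16. n9.mk = true  [A.pre > 28]
17. n10.mk = true  [true]
18. n11.mk = "qv"  [terminal]
19. n12.val = true  [terminal]
20. n10.key = 16  [len(c.mk) + 14]
21. n13.lab = 16  [S₁.key]
22. n14.pre = "nm"  [terminal]
23. n15.pre = "yq"  [terminal]
24. n16.off = 17  [terminal]
25. n13.hot = "yqnm"  [e₁.pre ++ e₀.pre]
26. n13.tag = "wyq"  ["w" ++ e₁.pre]
27. n13.pre = 26  [f.off + 9]
28. n17.idx = 2  [B.pre - 24]
29. n18.acc = "mz"  [terminal]
30. n17.pre = 17  [17]
31. n17.key = true  [true]
32. n9.key = -4  [D.pre - 21]
33. n2.acc = 2  [S₀.key - 24]
34. n2.idx = 30  [S₁.key + 34]
35. n19.idx = -5  [-5]
36. n20.acc = false  [D.idx > -5]
37. n20.hot = -1  [-1]
38. n21.off = 28  [terminal]
39. n20.lim = true  [true]
40. n20.cnt = false  [C.acc == true]
41. n19.pre = 16  [D.idx + 21]
42. n19.key = true  [C.lim or C.cnt]
43. n0.key = 16  [len(c.mk) + 14]

2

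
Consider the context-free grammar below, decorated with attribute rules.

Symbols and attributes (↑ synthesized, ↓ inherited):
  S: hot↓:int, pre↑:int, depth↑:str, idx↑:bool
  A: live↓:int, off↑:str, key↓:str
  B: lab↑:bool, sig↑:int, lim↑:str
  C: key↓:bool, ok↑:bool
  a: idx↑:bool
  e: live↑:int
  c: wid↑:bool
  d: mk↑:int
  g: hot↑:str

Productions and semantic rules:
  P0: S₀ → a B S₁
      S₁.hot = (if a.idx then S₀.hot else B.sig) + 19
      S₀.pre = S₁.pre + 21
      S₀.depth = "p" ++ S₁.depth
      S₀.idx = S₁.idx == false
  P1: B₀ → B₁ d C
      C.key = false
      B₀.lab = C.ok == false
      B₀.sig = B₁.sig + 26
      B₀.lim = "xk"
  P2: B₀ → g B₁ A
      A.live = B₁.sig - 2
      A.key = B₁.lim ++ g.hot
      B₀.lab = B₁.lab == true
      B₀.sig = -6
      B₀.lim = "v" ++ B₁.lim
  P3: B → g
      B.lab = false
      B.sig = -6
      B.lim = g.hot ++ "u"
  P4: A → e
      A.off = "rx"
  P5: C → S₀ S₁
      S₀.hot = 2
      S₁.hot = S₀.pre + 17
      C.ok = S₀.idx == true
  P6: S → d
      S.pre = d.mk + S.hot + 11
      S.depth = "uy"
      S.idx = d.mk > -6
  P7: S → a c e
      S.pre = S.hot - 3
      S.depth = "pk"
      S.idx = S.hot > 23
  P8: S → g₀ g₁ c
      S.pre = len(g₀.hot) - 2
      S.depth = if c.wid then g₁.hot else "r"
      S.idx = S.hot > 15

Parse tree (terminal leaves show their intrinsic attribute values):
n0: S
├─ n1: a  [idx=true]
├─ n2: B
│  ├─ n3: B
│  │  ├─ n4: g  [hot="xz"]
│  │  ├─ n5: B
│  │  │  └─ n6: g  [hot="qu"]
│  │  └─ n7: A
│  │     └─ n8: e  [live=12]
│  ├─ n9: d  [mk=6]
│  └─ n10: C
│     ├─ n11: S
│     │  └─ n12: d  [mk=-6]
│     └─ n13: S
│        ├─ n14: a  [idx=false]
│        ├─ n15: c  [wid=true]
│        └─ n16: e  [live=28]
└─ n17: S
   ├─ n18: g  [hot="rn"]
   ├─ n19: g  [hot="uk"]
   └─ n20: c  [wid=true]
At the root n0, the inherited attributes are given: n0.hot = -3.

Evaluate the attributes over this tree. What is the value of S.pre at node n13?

21

1. n0.hot = -3  [given at root]
2. n1.idx = true  [terminal]
3. n4.hot = "xz"  [terminal]
4. n6.hot = "qu"  [terminal]
5. n5.lab = false  [false]
6. n5.sig = -6  [-6]
7. n5.lim = "quu"  [g.hot ++ "u"]
8. n7.live = -8  [B₁.sig - 2]
9. n7.key = "quuxz"  [B₁.lim ++ g.hot]
10. n8.live = 12  [terminal]
11. n7.off = "rx"  ["rx"]
12. n3.lab = false  [B₁.lab == true]
13. n3.sig = -6  [-6]
14. n3.lim = "vquu"  ["v" ++ B₁.lim]
15. n9.mk = 6  [terminal]
16. n10.key = false  [false]
17. n11.hot = 2  [2]
18. n12.mk = -6  [terminal]
19. n11.pre = 7  [d.mk + S.hot + 11]
20. n11.depth = "uy"  ["uy"]
21. n11.idx = false  [d.mk > -6]
22. n13.hot = 24  [S₀.pre + 17]
23. n14.idx = false  [terminal]
24. n15.wid = true  [terminal]
25. n16.live = 28  [terminal]
26. n13.pre = 21  [S.hot - 3]
27. n13.depth = "pk"  ["pk"]
28. n13.idx = true  [S.hot > 23]
29. n10.ok = false  [S₀.idx == true]
30. n2.lab = true  [C.ok == false]
31. n2.sig = 20  [B₁.sig + 26]
32. n2.lim = "xk"  ["xk"]
33. n17.hot = 16  [(if a.idx then S₀.hot else B.sig) + 19]
34. n18.hot = "rn"  [terminal]
35. n19.hot = "uk"  [terminal]
36. n20.wid = true  [terminal]
37. n17.pre = 0  [len(g₀.hot) - 2]
38. n17.depth = "uk"  [if c.wid then g₁.hot else "r"]
39. n17.idx = true  [S.hot > 15]
40. n0.pre = 21  [S₁.pre + 21]
41. n0.depth = "puk"  ["p" ++ S₁.depth]
42. n0.idx = false  [S₁.idx == false]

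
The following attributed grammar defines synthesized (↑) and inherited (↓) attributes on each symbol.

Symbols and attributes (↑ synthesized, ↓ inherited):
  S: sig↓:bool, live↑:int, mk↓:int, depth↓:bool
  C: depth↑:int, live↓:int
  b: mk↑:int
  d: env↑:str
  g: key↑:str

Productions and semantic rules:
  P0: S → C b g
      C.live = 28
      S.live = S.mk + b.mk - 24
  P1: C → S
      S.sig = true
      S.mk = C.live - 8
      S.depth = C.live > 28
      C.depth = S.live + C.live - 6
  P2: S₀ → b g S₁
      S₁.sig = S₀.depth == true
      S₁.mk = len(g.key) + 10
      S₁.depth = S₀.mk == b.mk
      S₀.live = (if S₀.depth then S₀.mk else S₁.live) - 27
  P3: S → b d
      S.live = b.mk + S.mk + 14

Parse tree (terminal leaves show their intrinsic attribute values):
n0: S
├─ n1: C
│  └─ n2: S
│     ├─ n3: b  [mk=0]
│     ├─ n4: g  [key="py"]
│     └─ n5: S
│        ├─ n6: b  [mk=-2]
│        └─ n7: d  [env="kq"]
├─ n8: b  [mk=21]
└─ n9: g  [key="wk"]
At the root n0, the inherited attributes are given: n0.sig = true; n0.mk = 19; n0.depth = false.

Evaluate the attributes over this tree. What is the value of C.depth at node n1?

19

1. n0.sig = true  [given at root]
2. n0.mk = 19  [given at root]
3. n0.depth = false  [given at root]
4. n1.live = 28  [28]
5. n2.sig = true  [true]
6. n2.mk = 20  [C.live - 8]
7. n2.depth = false  [C.live > 28]
8. n3.mk = 0  [terminal]
9. n4.key = "py"  [terminal]
10. n5.sig = false  [S₀.depth == true]
11. n5.mk = 12  [len(g.key) + 10]
12. n5.depth = false  [S₀.mk == b.mk]
13. n6.mk = -2  [terminal]
14. n7.env = "kq"  [terminal]
15. n5.live = 24  [b.mk + S.mk + 14]
16. n2.live = -3  [(if S₀.depth then S₀.mk else S₁.live) - 27]
17. n1.depth = 19  [S.live + C.live - 6]
18. n8.mk = 21  [terminal]
19. n9.key = "wk"  [terminal]
20. n0.live = 16  [S.mk + b.mk - 24]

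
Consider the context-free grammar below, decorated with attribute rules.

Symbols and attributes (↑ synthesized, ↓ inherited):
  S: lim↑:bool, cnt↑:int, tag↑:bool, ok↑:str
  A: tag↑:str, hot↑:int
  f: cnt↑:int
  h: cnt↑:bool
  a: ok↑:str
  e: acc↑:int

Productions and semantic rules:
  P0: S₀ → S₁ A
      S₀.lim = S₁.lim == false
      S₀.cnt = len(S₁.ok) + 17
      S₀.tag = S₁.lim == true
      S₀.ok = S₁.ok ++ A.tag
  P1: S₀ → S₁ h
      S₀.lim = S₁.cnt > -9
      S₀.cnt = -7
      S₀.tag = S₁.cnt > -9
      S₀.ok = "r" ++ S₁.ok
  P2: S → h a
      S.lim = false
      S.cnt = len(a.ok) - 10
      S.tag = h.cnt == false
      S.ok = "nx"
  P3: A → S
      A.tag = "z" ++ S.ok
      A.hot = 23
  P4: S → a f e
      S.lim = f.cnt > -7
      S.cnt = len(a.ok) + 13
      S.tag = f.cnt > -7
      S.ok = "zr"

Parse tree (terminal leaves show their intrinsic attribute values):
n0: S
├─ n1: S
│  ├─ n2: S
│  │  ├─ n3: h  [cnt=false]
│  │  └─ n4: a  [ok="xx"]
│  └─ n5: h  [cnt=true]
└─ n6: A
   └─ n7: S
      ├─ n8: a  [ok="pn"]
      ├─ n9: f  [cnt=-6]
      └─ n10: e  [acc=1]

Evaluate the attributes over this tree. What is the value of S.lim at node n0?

1. n3.cnt = false  [terminal]
2. n4.ok = "xx"  [terminal]
3. n2.lim = false  [false]
4. n2.cnt = -8  [len(a.ok) - 10]
5. n2.tag = true  [h.cnt == false]
6. n2.ok = "nx"  ["nx"]
7. n5.cnt = true  [terminal]
8. n1.lim = true  [S₁.cnt > -9]
9. n1.cnt = -7  [-7]
10. n1.tag = true  [S₁.cnt > -9]
11. n1.ok = "rnx"  ["r" ++ S₁.ok]
12. n8.ok = "pn"  [terminal]
13. n9.cnt = -6  [terminal]
14. n10.acc = 1  [terminal]
15. n7.lim = true  [f.cnt > -7]
16. n7.cnt = 15  [len(a.ok) + 13]
17. n7.tag = true  [f.cnt > -7]
18. n7.ok = "zr"  ["zr"]
19. n6.tag = "zzr"  ["z" ++ S.ok]
20. n6.hot = 23  [23]
21. n0.lim = false  [S₁.lim == false]
22. n0.cnt = 20  [len(S₁.ok) + 17]
23. n0.tag = true  [S₁.lim == true]
24. n0.ok = "rnxzzr"  [S₁.ok ++ A.tag]

false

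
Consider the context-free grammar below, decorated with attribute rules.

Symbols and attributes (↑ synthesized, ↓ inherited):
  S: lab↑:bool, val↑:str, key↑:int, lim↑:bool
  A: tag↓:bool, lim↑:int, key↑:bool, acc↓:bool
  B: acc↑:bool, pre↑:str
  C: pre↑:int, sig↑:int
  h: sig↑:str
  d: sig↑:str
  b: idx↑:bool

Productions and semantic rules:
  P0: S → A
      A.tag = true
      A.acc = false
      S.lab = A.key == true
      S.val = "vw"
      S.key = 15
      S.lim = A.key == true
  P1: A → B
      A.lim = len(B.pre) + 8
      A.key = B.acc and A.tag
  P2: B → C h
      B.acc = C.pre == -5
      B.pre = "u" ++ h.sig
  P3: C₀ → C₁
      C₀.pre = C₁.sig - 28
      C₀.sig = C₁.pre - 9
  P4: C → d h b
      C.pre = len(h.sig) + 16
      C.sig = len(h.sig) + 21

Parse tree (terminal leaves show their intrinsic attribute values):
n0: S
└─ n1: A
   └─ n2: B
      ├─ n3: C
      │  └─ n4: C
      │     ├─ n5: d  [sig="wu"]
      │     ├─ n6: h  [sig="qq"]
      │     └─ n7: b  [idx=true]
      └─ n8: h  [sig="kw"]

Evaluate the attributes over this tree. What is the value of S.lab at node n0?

1. n1.tag = true  [true]
2. n1.acc = false  [false]
3. n5.sig = "wu"  [terminal]
4. n6.sig = "qq"  [terminal]
5. n7.idx = true  [terminal]
6. n4.pre = 18  [len(h.sig) + 16]
7. n4.sig = 23  [len(h.sig) + 21]
8. n3.pre = -5  [C₁.sig - 28]
9. n3.sig = 9  [C₁.pre - 9]
10. n8.sig = "kw"  [terminal]
11. n2.acc = true  [C.pre == -5]
12. n2.pre = "ukw"  ["u" ++ h.sig]
13. n1.lim = 11  [len(B.pre) + 8]
14. n1.key = true  [B.acc and A.tag]
15. n0.lab = true  [A.key == true]
16. n0.val = "vw"  ["vw"]
17. n0.key = 15  [15]
18. n0.lim = true  [A.key == true]

true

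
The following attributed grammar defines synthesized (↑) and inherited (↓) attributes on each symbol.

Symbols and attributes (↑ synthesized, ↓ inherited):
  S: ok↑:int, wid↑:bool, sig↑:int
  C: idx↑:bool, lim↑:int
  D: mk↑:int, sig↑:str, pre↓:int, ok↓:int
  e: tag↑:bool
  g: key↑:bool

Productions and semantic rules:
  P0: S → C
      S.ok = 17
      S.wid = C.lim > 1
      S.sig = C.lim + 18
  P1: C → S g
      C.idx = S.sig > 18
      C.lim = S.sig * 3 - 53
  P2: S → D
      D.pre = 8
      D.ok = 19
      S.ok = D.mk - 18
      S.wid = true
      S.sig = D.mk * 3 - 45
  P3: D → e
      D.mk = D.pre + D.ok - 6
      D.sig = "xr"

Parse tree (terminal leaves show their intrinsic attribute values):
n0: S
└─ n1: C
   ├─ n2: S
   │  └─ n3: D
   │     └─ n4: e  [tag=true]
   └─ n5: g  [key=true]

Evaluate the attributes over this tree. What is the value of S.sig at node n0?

1. n3.pre = 8  [8]
2. n3.ok = 19  [19]
3. n4.tag = true  [terminal]
4. n3.mk = 21  [D.pre + D.ok - 6]
5. n3.sig = "xr"  ["xr"]
6. n2.ok = 3  [D.mk - 18]
7. n2.wid = true  [true]
8. n2.sig = 18  [D.mk * 3 - 45]
9. n5.key = true  [terminal]
10. n1.idx = false  [S.sig > 18]
11. n1.lim = 1  [S.sig * 3 - 53]
12. n0.ok = 17  [17]
13. n0.wid = false  [C.lim > 1]
14. n0.sig = 19  [C.lim + 18]

19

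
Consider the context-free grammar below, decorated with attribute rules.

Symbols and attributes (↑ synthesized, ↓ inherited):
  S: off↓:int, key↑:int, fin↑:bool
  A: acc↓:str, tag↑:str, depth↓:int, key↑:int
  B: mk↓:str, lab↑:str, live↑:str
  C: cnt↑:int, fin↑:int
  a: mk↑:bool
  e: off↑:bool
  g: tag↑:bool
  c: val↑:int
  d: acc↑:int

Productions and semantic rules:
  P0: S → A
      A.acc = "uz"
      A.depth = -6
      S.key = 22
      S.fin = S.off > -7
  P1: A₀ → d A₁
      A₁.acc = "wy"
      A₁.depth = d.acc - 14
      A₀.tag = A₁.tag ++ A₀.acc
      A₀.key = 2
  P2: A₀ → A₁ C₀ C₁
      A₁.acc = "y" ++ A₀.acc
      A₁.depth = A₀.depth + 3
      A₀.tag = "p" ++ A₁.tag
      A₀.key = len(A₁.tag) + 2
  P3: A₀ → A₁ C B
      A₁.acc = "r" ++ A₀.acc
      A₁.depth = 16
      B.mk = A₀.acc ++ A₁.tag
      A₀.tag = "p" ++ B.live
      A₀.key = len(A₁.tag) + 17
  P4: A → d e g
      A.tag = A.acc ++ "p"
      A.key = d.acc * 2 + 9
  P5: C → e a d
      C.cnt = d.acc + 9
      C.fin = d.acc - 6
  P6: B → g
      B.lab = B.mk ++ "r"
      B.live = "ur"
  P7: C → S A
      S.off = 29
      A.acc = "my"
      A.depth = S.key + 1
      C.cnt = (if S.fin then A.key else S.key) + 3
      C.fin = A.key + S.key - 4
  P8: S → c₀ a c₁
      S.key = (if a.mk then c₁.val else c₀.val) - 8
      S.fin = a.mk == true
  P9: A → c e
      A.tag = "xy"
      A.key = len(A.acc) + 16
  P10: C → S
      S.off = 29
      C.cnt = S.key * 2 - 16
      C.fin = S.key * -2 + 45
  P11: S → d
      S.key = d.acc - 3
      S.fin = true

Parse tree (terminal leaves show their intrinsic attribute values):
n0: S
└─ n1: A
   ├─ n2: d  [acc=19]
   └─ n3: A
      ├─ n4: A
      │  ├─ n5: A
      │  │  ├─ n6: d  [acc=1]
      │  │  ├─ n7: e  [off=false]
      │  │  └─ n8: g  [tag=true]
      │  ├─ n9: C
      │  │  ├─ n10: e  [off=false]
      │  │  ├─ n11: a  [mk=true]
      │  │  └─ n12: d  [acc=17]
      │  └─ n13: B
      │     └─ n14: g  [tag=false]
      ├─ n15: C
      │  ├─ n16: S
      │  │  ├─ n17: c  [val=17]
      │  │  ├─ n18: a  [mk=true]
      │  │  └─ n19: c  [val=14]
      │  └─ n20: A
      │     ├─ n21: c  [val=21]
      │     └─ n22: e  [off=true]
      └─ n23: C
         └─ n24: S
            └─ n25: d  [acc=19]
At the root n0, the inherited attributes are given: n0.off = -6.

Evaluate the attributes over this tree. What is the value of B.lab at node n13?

1. n0.off = -6  [given at root]
2. n1.acc = "uz"  ["uz"]
3. n1.depth = -6  [-6]
4. n2.acc = 19  [terminal]
5. n3.acc = "wy"  ["wy"]
6. n3.depth = 5  [d.acc - 14]
7. n4.acc = "ywy"  ["y" ++ A₀.acc]
8. n4.depth = 8  [A₀.depth + 3]
9. n5.acc = "rywy"  ["r" ++ A₀.acc]
10. n5.depth = 16  [16]
11. n6.acc = 1  [terminal]
12. n7.off = false  [terminal]
13. n8.tag = true  [terminal]
14. n5.tag = "rywyp"  [A.acc ++ "p"]
15. n5.key = 11  [d.acc * 2 + 9]
16. n10.off = false  [terminal]
17. n11.mk = true  [terminal]
18. n12.acc = 17  [terminal]
19. n9.cnt = 26  [d.acc + 9]
20. n9.fin = 11  [d.acc - 6]
21. n13.mk = "ywyrywyp"  [A₀.acc ++ A₁.tag]
22. n14.tag = false  [terminal]
23. n13.lab = "ywyrywypr"  [B.mk ++ "r"]
24. n13.live = "ur"  ["ur"]
25. n4.tag = "pur"  ["p" ++ B.live]
26. n4.key = 22  [len(A₁.tag) + 17]
27. n16.off = 29  [29]
28. n17.val = 17  [terminal]
29. n18.mk = true  [terminal]
30. n19.val = 14  [terminal]
31. n16.key = 6  [(if a.mk then c₁.val else c₀.val) - 8]
32. n16.fin = true  [a.mk == true]
33. n20.acc = "my"  ["my"]
34. n20.depth = 7  [S.key + 1]
35. n21.val = 21  [terminal]
36. n22.off = true  [terminal]
37. n20.tag = "xy"  ["xy"]
38. n20.key = 18  [len(A.acc) + 16]
39. n15.cnt = 21  [(if S.fin then A.key else S.key) + 3]
40. n15.fin = 20  [A.key + S.key - 4]
41. n24.off = 29  [29]
42. n25.acc = 19  [terminal]
43. n24.key = 16  [d.acc - 3]
44. n24.fin = true  [true]
45. n23.cnt = 16  [S.key * 2 - 16]
46. n23.fin = 13  [S.key * -2 + 45]
47. n3.tag = "ppur"  ["p" ++ A₁.tag]
48. n3.key = 5  [len(A₁.tag) + 2]
49. n1.tag = "ppuruz"  [A₁.tag ++ A₀.acc]
50. n1.key = 2  [2]
51. n0.key = 22  [22]
52. n0.fin = true  [S.off > -7]

"ywyrywypr"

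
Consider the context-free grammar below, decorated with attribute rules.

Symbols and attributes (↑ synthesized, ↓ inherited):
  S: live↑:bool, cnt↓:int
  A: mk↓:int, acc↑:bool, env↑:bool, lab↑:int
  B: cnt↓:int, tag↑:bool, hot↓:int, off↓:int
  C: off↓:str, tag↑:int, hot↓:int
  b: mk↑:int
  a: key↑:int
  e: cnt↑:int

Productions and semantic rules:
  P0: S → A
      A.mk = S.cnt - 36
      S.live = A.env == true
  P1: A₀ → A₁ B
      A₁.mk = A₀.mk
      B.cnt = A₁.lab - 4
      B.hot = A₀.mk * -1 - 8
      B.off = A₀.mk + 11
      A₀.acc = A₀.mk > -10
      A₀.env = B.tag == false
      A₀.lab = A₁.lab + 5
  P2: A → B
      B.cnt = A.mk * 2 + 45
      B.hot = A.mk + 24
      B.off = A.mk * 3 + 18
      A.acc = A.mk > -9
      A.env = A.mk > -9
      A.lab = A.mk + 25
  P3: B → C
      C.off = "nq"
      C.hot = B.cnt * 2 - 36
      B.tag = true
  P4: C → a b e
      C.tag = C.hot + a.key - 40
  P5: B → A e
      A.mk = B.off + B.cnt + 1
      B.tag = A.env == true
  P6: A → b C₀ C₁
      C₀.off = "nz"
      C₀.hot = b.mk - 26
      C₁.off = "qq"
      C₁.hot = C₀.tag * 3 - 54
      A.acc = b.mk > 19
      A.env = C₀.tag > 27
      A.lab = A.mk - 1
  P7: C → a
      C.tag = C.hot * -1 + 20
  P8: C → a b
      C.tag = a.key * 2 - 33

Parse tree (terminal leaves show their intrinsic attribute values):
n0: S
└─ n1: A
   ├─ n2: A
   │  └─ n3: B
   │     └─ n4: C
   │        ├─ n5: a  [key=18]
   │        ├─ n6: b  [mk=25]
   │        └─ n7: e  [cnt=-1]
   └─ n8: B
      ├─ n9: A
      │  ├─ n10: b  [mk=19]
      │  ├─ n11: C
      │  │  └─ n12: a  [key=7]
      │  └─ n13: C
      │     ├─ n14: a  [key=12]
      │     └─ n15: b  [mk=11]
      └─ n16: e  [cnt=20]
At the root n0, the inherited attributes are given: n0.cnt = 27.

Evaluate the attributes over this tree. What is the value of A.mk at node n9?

1. n0.cnt = 27  [given at root]
2. n1.mk = -9  [S.cnt - 36]
3. n2.mk = -9  [A₀.mk]
4. n3.cnt = 27  [A.mk * 2 + 45]
5. n3.hot = 15  [A.mk + 24]
6. n3.off = -9  [A.mk * 3 + 18]
7. n4.off = "nq"  ["nq"]
8. n4.hot = 18  [B.cnt * 2 - 36]
9. n5.key = 18  [terminal]
10. n6.mk = 25  [terminal]
11. n7.cnt = -1  [terminal]
12. n4.tag = -4  [C.hot + a.key - 40]
13. n3.tag = true  [true]
14. n2.acc = false  [A.mk > -9]
15. n2.env = false  [A.mk > -9]
16. n2.lab = 16  [A.mk + 25]
17. n8.cnt = 12  [A₁.lab - 4]
18. n8.hot = 1  [A₀.mk * -1 - 8]
19. n8.off = 2  [A₀.mk + 11]
20. n9.mk = 15  [B.off + B.cnt + 1]
21. n10.mk = 19  [terminal]
22. n11.off = "nz"  ["nz"]
23. n11.hot = -7  [b.mk - 26]
24. n12.key = 7  [terminal]
25. n11.tag = 27  [C.hot * -1 + 20]
26. n13.off = "qq"  ["qq"]
27. n13.hot = 27  [C₀.tag * 3 - 54]
28. n14.key = 12  [terminal]
29. n15.mk = 11  [terminal]
30. n13.tag = -9  [a.key * 2 - 33]
31. n9.acc = false  [b.mk > 19]
32. n9.env = false  [C₀.tag > 27]
33. n9.lab = 14  [A.mk - 1]
34. n16.cnt = 20  [terminal]
35. n8.tag = false  [A.env == true]
36. n1.acc = true  [A₀.mk > -10]
37. n1.env = true  [B.tag == false]
38. n1.lab = 21  [A₁.lab + 5]
39. n0.live = true  [A.env == true]

15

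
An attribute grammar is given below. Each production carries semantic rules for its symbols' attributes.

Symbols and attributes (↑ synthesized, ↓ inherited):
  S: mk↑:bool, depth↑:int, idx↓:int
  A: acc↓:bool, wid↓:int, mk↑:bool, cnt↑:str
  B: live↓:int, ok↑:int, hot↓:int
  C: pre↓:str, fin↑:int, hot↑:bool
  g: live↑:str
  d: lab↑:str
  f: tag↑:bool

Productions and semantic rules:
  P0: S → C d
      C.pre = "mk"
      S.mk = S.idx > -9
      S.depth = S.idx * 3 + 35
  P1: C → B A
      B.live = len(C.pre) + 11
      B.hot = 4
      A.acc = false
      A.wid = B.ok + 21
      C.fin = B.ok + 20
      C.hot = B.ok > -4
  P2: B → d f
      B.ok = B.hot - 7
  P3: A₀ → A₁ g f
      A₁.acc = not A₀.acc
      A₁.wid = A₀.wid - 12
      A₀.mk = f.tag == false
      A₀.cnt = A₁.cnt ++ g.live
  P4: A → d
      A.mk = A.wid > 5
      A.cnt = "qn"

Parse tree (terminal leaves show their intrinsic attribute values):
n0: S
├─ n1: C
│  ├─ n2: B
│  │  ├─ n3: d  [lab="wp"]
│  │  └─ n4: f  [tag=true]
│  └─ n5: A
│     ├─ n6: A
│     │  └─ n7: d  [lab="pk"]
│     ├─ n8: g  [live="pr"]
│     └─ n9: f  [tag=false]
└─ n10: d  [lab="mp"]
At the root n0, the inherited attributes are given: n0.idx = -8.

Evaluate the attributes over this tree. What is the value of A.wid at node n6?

6

1. n0.idx = -8  [given at root]
2. n1.pre = "mk"  ["mk"]
3. n2.live = 13  [len(C.pre) + 11]
4. n2.hot = 4  [4]
5. n3.lab = "wp"  [terminal]
6. n4.tag = true  [terminal]
7. n2.ok = -3  [B.hot - 7]
8. n5.acc = false  [false]
9. n5.wid = 18  [B.ok + 21]
10. n6.acc = true  [not A₀.acc]
11. n6.wid = 6  [A₀.wid - 12]
12. n7.lab = "pk"  [terminal]
13. n6.mk = true  [A.wid > 5]
14. n6.cnt = "qn"  ["qn"]
15. n8.live = "pr"  [terminal]
16. n9.tag = false  [terminal]
17. n5.mk = true  [f.tag == false]
18. n5.cnt = "qnpr"  [A₁.cnt ++ g.live]
19. n1.fin = 17  [B.ok + 20]
20. n1.hot = true  [B.ok > -4]
21. n10.lab = "mp"  [terminal]
22. n0.mk = true  [S.idx > -9]
23. n0.depth = 11  [S.idx * 3 + 35]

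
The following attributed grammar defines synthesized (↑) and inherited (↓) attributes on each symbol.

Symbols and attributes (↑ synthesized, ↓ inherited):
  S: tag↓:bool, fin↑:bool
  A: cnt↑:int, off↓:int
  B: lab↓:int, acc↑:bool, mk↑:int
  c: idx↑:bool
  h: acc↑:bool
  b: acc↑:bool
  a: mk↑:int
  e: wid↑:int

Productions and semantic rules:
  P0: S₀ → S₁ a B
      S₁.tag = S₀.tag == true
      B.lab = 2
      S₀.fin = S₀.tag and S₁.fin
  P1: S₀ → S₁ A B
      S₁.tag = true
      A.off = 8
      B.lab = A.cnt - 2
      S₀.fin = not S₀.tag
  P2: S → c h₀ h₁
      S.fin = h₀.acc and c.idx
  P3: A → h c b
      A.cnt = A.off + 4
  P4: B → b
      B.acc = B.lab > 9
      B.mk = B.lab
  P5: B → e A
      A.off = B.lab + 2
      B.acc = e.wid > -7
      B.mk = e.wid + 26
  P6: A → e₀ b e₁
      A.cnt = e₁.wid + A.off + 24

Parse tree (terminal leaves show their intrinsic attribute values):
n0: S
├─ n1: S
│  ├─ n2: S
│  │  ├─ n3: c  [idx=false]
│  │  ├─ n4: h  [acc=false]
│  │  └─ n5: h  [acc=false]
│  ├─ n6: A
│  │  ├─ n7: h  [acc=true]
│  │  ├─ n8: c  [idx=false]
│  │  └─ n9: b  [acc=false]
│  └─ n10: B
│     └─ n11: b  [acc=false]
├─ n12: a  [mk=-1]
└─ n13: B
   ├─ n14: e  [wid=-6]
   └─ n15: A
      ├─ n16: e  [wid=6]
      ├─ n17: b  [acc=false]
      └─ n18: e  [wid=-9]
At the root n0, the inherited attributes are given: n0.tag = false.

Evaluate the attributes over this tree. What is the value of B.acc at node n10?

1. n0.tag = false  [given at root]
2. n1.tag = false  [S₀.tag == true]
3. n2.tag = true  [true]
4. n3.idx = false  [terminal]
5. n4.acc = false  [terminal]
6. n5.acc = false  [terminal]
7. n2.fin = false  [h₀.acc and c.idx]
8. n6.off = 8  [8]
9. n7.acc = true  [terminal]
10. n8.idx = false  [terminal]
11. n9.acc = false  [terminal]
12. n6.cnt = 12  [A.off + 4]
13. n10.lab = 10  [A.cnt - 2]
14. n11.acc = false  [terminal]
15. n10.acc = true  [B.lab > 9]
16. n10.mk = 10  [B.lab]
17. n1.fin = true  [not S₀.tag]
18. n12.mk = -1  [terminal]
19. n13.lab = 2  [2]
20. n14.wid = -6  [terminal]
21. n15.off = 4  [B.lab + 2]
22. n16.wid = 6  [terminal]
23. n17.acc = false  [terminal]
24. n18.wid = -9  [terminal]
25. n15.cnt = 19  [e₁.wid + A.off + 24]
26. n13.acc = true  [e.wid > -7]
27. n13.mk = 20  [e.wid + 26]
28. n0.fin = false  [S₀.tag and S₁.fin]

true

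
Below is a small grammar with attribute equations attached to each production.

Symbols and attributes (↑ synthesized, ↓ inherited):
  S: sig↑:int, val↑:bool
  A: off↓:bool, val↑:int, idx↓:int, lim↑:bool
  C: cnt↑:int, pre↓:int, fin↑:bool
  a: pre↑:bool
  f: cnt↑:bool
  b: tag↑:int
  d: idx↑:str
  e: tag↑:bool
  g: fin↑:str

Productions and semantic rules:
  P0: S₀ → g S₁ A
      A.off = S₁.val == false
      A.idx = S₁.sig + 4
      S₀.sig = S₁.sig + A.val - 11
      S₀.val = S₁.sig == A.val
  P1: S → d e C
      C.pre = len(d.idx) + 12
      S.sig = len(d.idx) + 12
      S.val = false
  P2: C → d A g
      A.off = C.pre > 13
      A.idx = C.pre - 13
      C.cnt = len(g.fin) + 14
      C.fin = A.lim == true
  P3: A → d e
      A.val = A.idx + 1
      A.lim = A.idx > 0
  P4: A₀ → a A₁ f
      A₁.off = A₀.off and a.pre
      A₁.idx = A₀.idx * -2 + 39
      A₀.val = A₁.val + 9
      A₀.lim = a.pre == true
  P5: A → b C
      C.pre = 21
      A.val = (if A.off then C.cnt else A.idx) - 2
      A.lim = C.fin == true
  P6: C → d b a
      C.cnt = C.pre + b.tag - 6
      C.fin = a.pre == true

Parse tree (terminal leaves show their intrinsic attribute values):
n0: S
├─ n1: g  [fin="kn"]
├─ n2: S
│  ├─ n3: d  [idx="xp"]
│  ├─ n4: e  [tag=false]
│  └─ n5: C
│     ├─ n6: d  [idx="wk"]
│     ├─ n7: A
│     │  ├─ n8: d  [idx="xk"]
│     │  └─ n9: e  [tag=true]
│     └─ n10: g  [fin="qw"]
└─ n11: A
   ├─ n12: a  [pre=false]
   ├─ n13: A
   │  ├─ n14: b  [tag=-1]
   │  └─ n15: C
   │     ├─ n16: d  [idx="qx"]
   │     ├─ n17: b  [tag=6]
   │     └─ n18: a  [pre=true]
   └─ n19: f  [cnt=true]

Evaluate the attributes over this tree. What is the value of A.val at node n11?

10

1. n1.fin = "kn"  [terminal]
2. n3.idx = "xp"  [terminal]
3. n4.tag = false  [terminal]
4. n5.pre = 14  [len(d.idx) + 12]
5. n6.idx = "wk"  [terminal]
6. n7.off = true  [C.pre > 13]
7. n7.idx = 1  [C.pre - 13]
8. n8.idx = "xk"  [terminal]
9. n9.tag = true  [terminal]
10. n7.val = 2  [A.idx + 1]
11. n7.lim = true  [A.idx > 0]
12. n10.fin = "qw"  [terminal]
13. n5.cnt = 16  [len(g.fin) + 14]
14. n5.fin = true  [A.lim == true]
15. n2.sig = 14  [len(d.idx) + 12]
16. n2.val = false  [false]
17. n11.off = true  [S₁.val == false]
18. n11.idx = 18  [S₁.sig + 4]
19. n12.pre = false  [terminal]
20. n13.off = false  [A₀.off and a.pre]
21. n13.idx = 3  [A₀.idx * -2 + 39]
22. n14.tag = -1  [terminal]
23. n15.pre = 21  [21]
24. n16.idx = "qx"  [terminal]
25. n17.tag = 6  [terminal]
26. n18.pre = true  [terminal]
27. n15.cnt = 21  [C.pre + b.tag - 6]
28. n15.fin = true  [a.pre == true]
29. n13.val = 1  [(if A.off then C.cnt else A.idx) - 2]
30. n13.lim = true  [C.fin == true]
31. n19.cnt = true  [terminal]
32. n11.val = 10  [A₁.val + 9]
33. n11.lim = false  [a.pre == true]
34. n0.sig = 13  [S₁.sig + A.val - 11]
35. n0.val = false  [S₁.sig == A.val]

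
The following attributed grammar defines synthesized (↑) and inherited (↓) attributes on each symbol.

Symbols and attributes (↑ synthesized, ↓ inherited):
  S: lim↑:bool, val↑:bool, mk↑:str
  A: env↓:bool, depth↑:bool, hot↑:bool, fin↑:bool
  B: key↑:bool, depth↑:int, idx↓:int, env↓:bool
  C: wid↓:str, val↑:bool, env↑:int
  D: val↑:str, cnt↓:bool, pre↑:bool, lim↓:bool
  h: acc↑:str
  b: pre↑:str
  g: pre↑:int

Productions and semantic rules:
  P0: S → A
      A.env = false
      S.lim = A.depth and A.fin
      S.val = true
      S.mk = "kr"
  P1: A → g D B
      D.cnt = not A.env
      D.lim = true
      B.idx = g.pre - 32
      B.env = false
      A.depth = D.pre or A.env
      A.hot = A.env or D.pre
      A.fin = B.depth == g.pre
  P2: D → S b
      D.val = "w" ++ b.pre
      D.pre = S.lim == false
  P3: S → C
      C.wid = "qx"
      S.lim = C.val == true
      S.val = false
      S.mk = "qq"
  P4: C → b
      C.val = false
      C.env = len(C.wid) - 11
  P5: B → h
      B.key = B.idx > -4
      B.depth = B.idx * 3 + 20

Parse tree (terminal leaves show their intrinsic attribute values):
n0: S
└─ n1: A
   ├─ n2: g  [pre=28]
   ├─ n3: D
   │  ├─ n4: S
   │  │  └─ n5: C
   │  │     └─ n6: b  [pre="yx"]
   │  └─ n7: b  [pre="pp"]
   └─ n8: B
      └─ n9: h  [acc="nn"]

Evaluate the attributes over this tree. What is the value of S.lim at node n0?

false

1. n1.env = false  [false]
2. n2.pre = 28  [terminal]
3. n3.cnt = true  [not A.env]
4. n3.lim = true  [true]
5. n5.wid = "qx"  ["qx"]
6. n6.pre = "yx"  [terminal]
7. n5.val = false  [false]
8. n5.env = -9  [len(C.wid) - 11]
9. n4.lim = false  [C.val == true]
10. n4.val = false  [false]
11. n4.mk = "qq"  ["qq"]
12. n7.pre = "pp"  [terminal]
13. n3.val = "wpp"  ["w" ++ b.pre]
14. n3.pre = true  [S.lim == false]
15. n8.idx = -4  [g.pre - 32]
16. n8.env = false  [false]
17. n9.acc = "nn"  [terminal]
18. n8.key = false  [B.idx > -4]
19. n8.depth = 8  [B.idx * 3 + 20]
20. n1.depth = true  [D.pre or A.env]
21. n1.hot = true  [A.env or D.pre]
22. n1.fin = false  [B.depth == g.pre]
23. n0.lim = false  [A.depth and A.fin]
24. n0.val = true  [true]
25. n0.mk = "kr"  ["kr"]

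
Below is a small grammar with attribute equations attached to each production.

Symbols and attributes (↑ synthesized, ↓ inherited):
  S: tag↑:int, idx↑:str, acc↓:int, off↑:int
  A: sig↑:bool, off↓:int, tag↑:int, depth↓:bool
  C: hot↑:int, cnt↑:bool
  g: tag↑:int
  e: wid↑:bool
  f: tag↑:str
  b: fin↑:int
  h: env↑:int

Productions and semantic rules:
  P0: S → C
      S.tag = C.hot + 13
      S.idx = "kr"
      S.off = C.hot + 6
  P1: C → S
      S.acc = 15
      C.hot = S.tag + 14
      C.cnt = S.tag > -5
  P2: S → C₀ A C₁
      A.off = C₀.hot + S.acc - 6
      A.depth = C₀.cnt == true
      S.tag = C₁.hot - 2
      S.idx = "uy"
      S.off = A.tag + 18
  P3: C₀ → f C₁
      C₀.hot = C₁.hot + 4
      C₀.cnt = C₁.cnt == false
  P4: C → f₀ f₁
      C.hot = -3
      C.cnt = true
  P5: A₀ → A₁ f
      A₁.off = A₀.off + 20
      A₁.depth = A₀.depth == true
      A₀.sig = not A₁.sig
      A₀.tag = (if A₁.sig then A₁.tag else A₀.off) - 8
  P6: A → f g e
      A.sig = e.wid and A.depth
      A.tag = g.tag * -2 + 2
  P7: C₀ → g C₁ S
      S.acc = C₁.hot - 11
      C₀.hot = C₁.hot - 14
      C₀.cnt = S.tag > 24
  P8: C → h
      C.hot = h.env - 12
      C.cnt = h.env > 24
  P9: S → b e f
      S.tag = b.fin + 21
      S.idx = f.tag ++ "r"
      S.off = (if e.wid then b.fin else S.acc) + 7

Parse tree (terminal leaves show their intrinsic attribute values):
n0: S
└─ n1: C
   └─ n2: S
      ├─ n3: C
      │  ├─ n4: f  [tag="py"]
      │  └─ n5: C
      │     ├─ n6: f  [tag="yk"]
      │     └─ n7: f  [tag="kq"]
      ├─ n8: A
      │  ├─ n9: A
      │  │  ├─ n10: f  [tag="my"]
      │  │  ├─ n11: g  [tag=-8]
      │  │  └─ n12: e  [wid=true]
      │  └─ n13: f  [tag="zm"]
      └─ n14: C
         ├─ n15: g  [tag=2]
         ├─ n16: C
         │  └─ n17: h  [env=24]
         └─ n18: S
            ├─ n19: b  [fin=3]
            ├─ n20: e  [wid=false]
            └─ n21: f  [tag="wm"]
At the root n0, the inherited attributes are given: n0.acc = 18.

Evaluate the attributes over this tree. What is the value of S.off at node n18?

1. n0.acc = 18  [given at root]
2. n2.acc = 15  [15]
3. n4.tag = "py"  [terminal]
4. n6.tag = "yk"  [terminal]
5. n7.tag = "kq"  [terminal]
6. n5.hot = -3  [-3]
7. n5.cnt = true  [true]
8. n3.hot = 1  [C₁.hot + 4]
9. n3.cnt = false  [C₁.cnt == false]
10. n8.off = 10  [C₀.hot + S.acc - 6]
11. n8.depth = false  [C₀.cnt == true]
12. n9.off = 30  [A₀.off + 20]
13. n9.depth = false  [A₀.depth == true]
14. n10.tag = "my"  [terminal]
15. n11.tag = -8  [terminal]
16. n12.wid = true  [terminal]
17. n9.sig = false  [e.wid and A.depth]
18. n9.tag = 18  [g.tag * -2 + 2]
19. n13.tag = "zm"  [terminal]
20. n8.sig = true  [not A₁.sig]
21. n8.tag = 2  [(if A₁.sig then A₁.tag else A₀.off) - 8]
22. n15.tag = 2  [terminal]
23. n17.env = 24  [terminal]
24. n16.hot = 12  [h.env - 12]
25. n16.cnt = false  [h.env > 24]
26. n18.acc = 1  [C₁.hot - 11]
27. n19.fin = 3  [terminal]
28. n20.wid = false  [terminal]
29. n21.tag = "wm"  [terminal]
30. n18.tag = 24  [b.fin + 21]
31. n18.idx = "wmr"  [f.tag ++ "r"]
32. n18.off = 8  [(if e.wid then b.fin else S.acc) + 7]
33. n14.hot = -2  [C₁.hot - 14]
34. n14.cnt = false  [S.tag > 24]
35. n2.tag = -4  [C₁.hot - 2]
36. n2.idx = "uy"  ["uy"]
37. n2.off = 20  [A.tag + 18]
38. n1.hot = 10  [S.tag + 14]
39. n1.cnt = true  [S.tag > -5]
40. n0.tag = 23  [C.hot + 13]
41. n0.idx = "kr"  ["kr"]
42. n0.off = 16  [C.hot + 6]

8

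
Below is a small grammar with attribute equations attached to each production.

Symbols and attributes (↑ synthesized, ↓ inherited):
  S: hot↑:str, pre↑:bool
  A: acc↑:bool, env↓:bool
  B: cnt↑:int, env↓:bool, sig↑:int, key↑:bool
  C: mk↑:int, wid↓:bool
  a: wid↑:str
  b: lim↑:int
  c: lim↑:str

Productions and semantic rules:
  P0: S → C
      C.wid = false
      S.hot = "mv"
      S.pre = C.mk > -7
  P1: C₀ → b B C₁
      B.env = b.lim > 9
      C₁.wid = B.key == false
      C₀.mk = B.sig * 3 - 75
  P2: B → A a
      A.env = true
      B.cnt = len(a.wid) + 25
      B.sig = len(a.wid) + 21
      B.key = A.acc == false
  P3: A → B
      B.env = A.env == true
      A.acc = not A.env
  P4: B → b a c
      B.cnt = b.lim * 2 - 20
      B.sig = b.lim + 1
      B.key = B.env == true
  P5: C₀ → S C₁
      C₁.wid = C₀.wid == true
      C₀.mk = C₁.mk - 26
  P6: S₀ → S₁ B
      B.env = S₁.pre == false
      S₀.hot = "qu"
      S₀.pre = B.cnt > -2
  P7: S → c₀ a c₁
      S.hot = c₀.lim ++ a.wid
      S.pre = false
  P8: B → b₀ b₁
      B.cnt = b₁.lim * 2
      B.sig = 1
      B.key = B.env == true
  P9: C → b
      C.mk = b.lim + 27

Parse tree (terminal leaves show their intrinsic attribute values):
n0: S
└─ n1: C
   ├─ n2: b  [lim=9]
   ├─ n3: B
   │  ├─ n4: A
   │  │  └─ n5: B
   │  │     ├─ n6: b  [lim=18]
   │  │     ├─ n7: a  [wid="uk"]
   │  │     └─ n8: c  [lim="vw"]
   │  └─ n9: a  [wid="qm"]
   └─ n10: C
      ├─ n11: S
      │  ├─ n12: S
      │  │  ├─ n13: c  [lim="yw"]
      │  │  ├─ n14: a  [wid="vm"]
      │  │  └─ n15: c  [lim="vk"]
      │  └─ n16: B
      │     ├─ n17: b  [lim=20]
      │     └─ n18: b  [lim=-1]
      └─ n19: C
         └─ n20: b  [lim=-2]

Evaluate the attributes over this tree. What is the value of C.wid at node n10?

false

1. n1.wid = false  [false]
2. n2.lim = 9  [terminal]
3. n3.env = false  [b.lim > 9]
4. n4.env = true  [true]
5. n5.env = true  [A.env == true]
6. n6.lim = 18  [terminal]
7. n7.wid = "uk"  [terminal]
8. n8.lim = "vw"  [terminal]
9. n5.cnt = 16  [b.lim * 2 - 20]
10. n5.sig = 19  [b.lim + 1]
11. n5.key = true  [B.env == true]
12. n4.acc = false  [not A.env]
13. n9.wid = "qm"  [terminal]
14. n3.cnt = 27  [len(a.wid) + 25]
15. n3.sig = 23  [len(a.wid) + 21]
16. n3.key = true  [A.acc == false]
17. n10.wid = false  [B.key == false]
18. n13.lim = "yw"  [terminal]
19. n14.wid = "vm"  [terminal]
20. n15.lim = "vk"  [terminal]
21. n12.hot = "ywvm"  [c₀.lim ++ a.wid]
22. n12.pre = false  [false]
23. n16.env = true  [S₁.pre == false]
24. n17.lim = 20  [terminal]
25. n18.lim = -1  [terminal]
26. n16.cnt = -2  [b₁.lim * 2]
27. n16.sig = 1  [1]
28. n16.key = true  [B.env == true]
29. n11.hot = "qu"  ["qu"]
30. n11.pre = false  [B.cnt > -2]
31. n19.wid = false  [C₀.wid == true]
32. n20.lim = -2  [terminal]
33. n19.mk = 25  [b.lim + 27]
34. n10.mk = -1  [C₁.mk - 26]
35. n1.mk = -6  [B.sig * 3 - 75]
36. n0.hot = "mv"  ["mv"]
37. n0.pre = true  [C.mk > -7]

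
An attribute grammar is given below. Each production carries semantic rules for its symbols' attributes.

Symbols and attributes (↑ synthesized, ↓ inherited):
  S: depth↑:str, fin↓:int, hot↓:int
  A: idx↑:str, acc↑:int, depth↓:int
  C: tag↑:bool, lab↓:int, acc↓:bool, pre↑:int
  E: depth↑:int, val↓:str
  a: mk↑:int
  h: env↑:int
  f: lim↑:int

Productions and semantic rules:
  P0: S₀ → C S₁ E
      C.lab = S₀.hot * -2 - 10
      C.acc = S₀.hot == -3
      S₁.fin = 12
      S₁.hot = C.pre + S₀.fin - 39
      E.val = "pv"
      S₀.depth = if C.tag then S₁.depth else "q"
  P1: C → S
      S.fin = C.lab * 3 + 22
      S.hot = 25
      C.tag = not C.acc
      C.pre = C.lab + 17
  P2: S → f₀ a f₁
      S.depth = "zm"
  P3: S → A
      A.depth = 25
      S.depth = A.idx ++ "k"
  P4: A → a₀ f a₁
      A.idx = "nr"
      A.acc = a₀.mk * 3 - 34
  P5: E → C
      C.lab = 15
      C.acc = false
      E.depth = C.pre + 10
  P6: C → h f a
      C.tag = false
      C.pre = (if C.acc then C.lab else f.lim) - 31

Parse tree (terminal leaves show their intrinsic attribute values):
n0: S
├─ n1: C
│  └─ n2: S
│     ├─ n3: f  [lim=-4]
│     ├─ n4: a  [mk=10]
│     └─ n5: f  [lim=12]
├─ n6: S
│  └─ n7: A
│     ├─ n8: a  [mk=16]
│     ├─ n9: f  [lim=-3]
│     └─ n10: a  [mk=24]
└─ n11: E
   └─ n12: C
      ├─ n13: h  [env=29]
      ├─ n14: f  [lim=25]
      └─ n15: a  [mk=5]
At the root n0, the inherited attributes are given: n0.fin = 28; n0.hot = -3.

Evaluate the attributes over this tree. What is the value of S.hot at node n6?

2

1. n0.fin = 28  [given at root]
2. n0.hot = -3  [given at root]
3. n1.lab = -4  [S₀.hot * -2 - 10]
4. n1.acc = true  [S₀.hot == -3]
5. n2.fin = 10  [C.lab * 3 + 22]
6. n2.hot = 25  [25]
7. n3.lim = -4  [terminal]
8. n4.mk = 10  [terminal]
9. n5.lim = 12  [terminal]
10. n2.depth = "zm"  ["zm"]
11. n1.tag = false  [not C.acc]
12. n1.pre = 13  [C.lab + 17]
13. n6.fin = 12  [12]
14. n6.hot = 2  [C.pre + S₀.fin - 39]
15. n7.depth = 25  [25]
16. n8.mk = 16  [terminal]
17. n9.lim = -3  [terminal]
18. n10.mk = 24  [terminal]
19. n7.idx = "nr"  ["nr"]
20. n7.acc = 14  [a₀.mk * 3 - 34]
21. n6.depth = "nrk"  [A.idx ++ "k"]
22. n11.val = "pv"  ["pv"]
23. n12.lab = 15  [15]
24. n12.acc = false  [false]
25. n13.env = 29  [terminal]
26. n14.lim = 25  [terminal]
27. n15.mk = 5  [terminal]
28. n12.tag = false  [false]
29. n12.pre = -6  [(if C.acc then C.lab else f.lim) - 31]
30. n11.depth = 4  [C.pre + 10]
31. n0.depth = "q"  [if C.tag then S₁.depth else "q"]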